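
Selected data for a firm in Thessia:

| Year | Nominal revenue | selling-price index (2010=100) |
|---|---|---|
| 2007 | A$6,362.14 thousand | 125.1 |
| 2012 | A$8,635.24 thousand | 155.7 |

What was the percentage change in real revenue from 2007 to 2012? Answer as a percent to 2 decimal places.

Deflate each year: 2007 → 6362.14/1.251 = 5085.64; 2012 → 8635.24/1.557 = 5546.08.
So real revenue changed by 5546.08/5085.64 − 1 = 0.0905, i.e. 9.05%.

9.05%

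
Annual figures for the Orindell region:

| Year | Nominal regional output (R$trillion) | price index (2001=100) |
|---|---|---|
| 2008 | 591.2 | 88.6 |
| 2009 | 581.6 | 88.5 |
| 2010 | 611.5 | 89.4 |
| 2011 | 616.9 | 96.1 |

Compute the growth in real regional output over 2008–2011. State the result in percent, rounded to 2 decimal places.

-3.80%

Real regional output 2008 = 591.2/0.886 = 667.27.
Real regional output 2011 = 616.9/0.961 = 641.94.
Change = 641.94/667.27 − 1 = -0.0380.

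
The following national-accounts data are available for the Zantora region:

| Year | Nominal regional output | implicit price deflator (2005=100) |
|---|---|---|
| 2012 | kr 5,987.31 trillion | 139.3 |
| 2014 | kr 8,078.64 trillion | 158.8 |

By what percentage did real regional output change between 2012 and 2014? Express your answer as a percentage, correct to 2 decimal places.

Real regional output 2012 = 5987.31 / 1.393 = 4298.14.
Real regional output 2014 = 8078.64 / 1.588 = 5087.30.
Real growth = 5087.30 / 4298.14 − 1 = 0.1836.

18.36%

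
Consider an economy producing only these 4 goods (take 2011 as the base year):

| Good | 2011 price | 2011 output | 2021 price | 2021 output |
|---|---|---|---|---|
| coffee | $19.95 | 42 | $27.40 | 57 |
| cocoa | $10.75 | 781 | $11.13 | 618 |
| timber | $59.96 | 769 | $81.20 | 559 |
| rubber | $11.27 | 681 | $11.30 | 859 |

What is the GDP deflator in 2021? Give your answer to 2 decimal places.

124.63

Nominal GDP 2021 = 27.40·57 + 11.13·618 + 81.20·559 + 11.30·859 = 63537.64.
Real GDP 2021 (at 2011 prices) = 19.95·57 + 10.75·618 + 59.96·559 + 11.27·859 = 50979.22.
Deflator = Nominal/Real × 100 = 63537.64/50979.22 × 100 = 124.634.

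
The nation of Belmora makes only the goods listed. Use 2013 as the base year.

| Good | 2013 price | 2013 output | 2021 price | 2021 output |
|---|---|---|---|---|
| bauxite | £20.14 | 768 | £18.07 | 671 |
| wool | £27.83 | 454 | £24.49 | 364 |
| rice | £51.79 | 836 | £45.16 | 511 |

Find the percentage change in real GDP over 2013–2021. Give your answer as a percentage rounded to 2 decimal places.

Real GDP 2013 = Nominal GDP 2013 = 20.14·768 + 27.83·454 + 51.79·836 = 71398.78.
Real GDP 2021 (at 2013 prices) = 20.14·671 + 27.83·364 + 51.79·511 = 50108.75.
Real growth = 50108.75/71398.78 − 1 = -0.2982.

-29.82%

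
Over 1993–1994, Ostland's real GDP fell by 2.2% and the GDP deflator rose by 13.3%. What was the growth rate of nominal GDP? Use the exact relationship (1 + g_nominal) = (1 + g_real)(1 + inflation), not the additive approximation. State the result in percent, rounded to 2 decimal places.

10.81%

(1 + g_nom) = (1 + g_real)(1 + π) = 0.9780 × 1.1330 = 1.10807.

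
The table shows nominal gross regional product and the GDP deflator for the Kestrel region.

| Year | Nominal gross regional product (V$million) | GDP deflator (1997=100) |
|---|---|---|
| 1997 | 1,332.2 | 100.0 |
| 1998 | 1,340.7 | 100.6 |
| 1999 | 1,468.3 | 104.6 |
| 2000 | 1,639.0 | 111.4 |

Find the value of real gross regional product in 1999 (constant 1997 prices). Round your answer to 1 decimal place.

V$1,403.7 million

Real gross regional product 1999 = 1468.3 / 1.046 = 1403.73.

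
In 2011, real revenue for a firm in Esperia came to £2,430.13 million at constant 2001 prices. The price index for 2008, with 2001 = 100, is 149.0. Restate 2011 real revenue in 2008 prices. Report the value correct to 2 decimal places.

Real revenue in 2008 prices = Real revenue in 2001 prices × (P_2008/P_2001) = 2430.13 × 1.490 = 3620.89.

£3,620.89 million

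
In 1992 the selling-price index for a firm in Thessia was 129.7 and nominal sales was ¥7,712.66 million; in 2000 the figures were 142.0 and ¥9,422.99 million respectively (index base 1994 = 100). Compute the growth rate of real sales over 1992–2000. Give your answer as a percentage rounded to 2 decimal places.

11.59%

Deflate each year: 1992 → 7712.66/1.297 = 5946.54; 2000 → 9422.99/1.420 = 6635.91.
So real sales changed by 6635.91/5946.54 − 1 = 0.1159, i.e. 11.59%.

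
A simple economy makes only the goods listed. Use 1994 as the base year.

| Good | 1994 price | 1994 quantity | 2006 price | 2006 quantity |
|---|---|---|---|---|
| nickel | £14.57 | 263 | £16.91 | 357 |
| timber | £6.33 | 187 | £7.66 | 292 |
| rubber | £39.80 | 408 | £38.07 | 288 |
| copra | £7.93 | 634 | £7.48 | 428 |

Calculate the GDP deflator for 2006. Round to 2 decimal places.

102.43

Nominal GDP 2006 = 16.91·357 + 7.66·292 + 38.07·288 + 7.48·428 = 22439.19.
Real GDP 2006 (at 1994 prices) = 14.57·357 + 6.33·292 + 39.80·288 + 7.93·428 = 21906.29.
Deflator = Nominal/Real × 100 = 22439.19/21906.29 × 100 = 102.433.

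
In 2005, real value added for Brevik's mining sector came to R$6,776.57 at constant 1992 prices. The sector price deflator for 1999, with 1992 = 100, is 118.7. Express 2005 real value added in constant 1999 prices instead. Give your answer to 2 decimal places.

Real value added in 1999 prices = Real value added in 1992 prices × (P_1999/P_1992) = 6776.57 × 1.187 = 8043.79.

R$8,043.79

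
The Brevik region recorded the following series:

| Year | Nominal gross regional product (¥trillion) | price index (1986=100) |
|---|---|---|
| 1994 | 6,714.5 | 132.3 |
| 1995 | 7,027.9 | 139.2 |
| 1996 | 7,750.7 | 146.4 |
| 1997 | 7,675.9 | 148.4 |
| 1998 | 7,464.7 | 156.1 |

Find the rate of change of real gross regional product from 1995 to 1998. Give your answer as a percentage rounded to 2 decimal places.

-5.28%

Real gross regional product 1995 = 7027.9/1.392 = 5048.78.
Real gross regional product 1998 = 7464.7/1.561 = 4782.00.
Change = 4782.00/5048.78 − 1 = -0.0528.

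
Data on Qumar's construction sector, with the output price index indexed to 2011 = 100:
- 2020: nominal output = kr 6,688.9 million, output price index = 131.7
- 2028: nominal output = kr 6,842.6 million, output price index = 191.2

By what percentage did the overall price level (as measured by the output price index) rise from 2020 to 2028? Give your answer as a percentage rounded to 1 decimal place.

Price-level change = 191.2 / 131.7 − 1 = 0.4518.

45.2%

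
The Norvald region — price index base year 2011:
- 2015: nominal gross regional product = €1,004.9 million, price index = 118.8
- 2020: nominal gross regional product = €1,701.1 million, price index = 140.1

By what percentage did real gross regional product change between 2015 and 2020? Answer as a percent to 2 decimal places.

43.54%

Real gross regional product 2015 = 1004.9 / 1.188 = 845.88.
Real gross regional product 2020 = 1701.1 / 1.401 = 1214.20.
Real growth = 1214.20 / 845.88 − 1 = 0.4354.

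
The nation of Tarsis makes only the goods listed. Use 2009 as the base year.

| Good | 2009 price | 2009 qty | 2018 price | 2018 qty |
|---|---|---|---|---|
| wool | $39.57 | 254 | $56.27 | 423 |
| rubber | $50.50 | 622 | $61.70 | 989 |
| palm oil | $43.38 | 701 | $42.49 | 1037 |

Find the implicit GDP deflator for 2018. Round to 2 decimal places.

Nominal GDP 2018 = 56.27·423 + 61.70·989 + 42.49·1037 = 128885.64.
Real GDP 2018 (at 2009 prices) = 39.57·423 + 50.50·989 + 43.38·1037 = 111667.67.
Deflator = Nominal/Real × 100 = 128885.64/111667.67 × 100 = 115.419.

115.42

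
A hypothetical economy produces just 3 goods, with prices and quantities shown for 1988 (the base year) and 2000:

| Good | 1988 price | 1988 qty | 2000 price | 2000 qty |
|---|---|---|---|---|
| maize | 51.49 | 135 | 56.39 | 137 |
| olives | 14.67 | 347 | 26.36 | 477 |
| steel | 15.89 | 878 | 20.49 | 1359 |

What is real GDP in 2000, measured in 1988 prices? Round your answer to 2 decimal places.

35646.23

Real GDP 2000 = Σ (p_1988 × q_2000) = 51.49·137 + 14.67·477 + 15.89·1359 = 35646.23.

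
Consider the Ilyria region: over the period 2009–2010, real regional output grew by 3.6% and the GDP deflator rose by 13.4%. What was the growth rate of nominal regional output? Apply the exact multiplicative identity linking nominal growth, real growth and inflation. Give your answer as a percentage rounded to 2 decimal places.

17.48%

(1 + g_nom) = (1 + g_real)(1 + π) = 1.0360 × 1.1340 = 1.17482.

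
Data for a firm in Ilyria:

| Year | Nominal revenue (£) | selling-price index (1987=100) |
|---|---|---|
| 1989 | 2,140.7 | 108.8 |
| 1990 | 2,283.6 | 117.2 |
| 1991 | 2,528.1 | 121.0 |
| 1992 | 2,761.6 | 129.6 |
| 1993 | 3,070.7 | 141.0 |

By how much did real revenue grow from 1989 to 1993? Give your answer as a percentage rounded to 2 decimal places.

10.69%

Real revenue 1989 = 2140.7/1.088 = 1967.56.
Real revenue 1993 = 3070.7/1.410 = 2177.80.
Change = 2177.80/1967.56 − 1 = 0.1069.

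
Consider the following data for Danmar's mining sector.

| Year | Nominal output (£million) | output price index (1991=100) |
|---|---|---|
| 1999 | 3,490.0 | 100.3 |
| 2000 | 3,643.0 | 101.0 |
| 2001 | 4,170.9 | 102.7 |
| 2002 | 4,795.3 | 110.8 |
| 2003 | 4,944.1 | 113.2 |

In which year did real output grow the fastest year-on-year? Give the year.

2000: real = 3643.0/1.010 = 3606.93; growth vs 1999 (3479.56) = 3.66%.
2001: real = 4170.9/1.027 = 4061.25; growth vs 2000 (3606.93) = 12.60%.
2002: real = 4795.3/1.108 = 4327.89; growth vs 2001 (4061.25) = 6.57%.
2003: real = 4944.1/1.132 = 4367.58; growth vs 2002 (4327.89) = 0.92%.

2001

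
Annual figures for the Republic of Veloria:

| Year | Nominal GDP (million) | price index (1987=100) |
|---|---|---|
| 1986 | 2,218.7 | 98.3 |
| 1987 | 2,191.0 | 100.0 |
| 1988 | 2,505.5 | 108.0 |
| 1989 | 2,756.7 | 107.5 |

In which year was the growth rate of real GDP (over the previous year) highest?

1989

1987: real = 2191.0/1.000 = 2191.00; growth vs 1986 (2257.07) = -2.93%.
1988: real = 2505.5/1.080 = 2319.91; growth vs 1987 (2191.00) = 5.88%.
1989: real = 2756.7/1.075 = 2564.37; growth vs 1988 (2319.91) = 10.54%.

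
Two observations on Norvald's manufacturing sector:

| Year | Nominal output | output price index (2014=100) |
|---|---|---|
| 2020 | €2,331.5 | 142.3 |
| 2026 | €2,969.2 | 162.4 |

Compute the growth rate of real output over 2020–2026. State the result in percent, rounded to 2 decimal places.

11.59%

Deflate each year: 2020 → 2331.5/1.423 = 1638.44; 2026 → 2969.2/1.624 = 1828.33.
So real output changed by 1828.33/1638.44 − 1 = 0.1159, i.e. 11.59%.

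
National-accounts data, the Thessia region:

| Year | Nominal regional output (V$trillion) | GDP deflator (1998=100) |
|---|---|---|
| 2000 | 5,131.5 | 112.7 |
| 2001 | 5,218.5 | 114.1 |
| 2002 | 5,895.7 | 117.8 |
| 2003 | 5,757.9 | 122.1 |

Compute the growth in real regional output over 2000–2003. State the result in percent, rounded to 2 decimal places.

Real regional output 2000 = 5131.5/1.127 = 4553.24.
Real regional output 2003 = 5757.9/1.221 = 4715.72.
Change = 4715.72/4553.24 − 1 = 0.0357.

3.57%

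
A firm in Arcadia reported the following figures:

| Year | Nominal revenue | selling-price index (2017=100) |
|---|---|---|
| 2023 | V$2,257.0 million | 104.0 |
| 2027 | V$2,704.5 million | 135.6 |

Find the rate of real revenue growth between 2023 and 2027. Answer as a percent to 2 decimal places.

-8.10%

Real revenue 2023 = 2257.0 / 1.040 = 2170.19.
Real revenue 2027 = 2704.5 / 1.356 = 1994.47.
Real growth = 1994.47 / 2170.19 − 1 = -0.0810.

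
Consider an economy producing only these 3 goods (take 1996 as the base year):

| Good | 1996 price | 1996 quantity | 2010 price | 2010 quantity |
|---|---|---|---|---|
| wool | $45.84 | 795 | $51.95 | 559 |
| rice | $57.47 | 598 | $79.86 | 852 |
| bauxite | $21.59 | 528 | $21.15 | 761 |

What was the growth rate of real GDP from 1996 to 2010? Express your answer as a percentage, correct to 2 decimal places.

10.72%

Real GDP 1996 = Nominal GDP 1996 = 45.84·795 + 57.47·598 + 21.59·528 = 82209.38.
Real GDP 2010 (at 1996 prices) = 45.84·559 + 57.47·852 + 21.59·761 = 91018.99.
Real growth = 91018.99/82209.38 − 1 = 0.1072.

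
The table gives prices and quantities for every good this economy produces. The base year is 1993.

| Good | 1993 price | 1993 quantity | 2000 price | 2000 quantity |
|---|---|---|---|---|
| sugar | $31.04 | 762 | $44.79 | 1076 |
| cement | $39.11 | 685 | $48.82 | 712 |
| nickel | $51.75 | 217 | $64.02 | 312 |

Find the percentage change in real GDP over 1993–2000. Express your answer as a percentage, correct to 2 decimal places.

25.49%

Real GDP 1993 = Nominal GDP 1993 = 31.04·762 + 39.11·685 + 51.75·217 = 61672.58.
Real GDP 2000 (at 1993 prices) = 31.04·1076 + 39.11·712 + 51.75·312 = 77391.36.
Real growth = 77391.36/61672.58 − 1 = 0.2549.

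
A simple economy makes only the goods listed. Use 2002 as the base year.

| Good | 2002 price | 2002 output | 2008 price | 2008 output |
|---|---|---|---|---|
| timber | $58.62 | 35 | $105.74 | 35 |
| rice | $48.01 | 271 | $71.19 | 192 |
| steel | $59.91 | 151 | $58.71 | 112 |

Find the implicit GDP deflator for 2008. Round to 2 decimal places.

Nominal GDP 2008 = 105.74·35 + 71.19·192 + 58.71·112 = 23944.90.
Real GDP 2008 (at 2002 prices) = 58.62·35 + 48.01·192 + 59.91·112 = 17979.54.
Deflator = Nominal/Real × 100 = 23944.90/17979.54 × 100 = 133.179.

133.18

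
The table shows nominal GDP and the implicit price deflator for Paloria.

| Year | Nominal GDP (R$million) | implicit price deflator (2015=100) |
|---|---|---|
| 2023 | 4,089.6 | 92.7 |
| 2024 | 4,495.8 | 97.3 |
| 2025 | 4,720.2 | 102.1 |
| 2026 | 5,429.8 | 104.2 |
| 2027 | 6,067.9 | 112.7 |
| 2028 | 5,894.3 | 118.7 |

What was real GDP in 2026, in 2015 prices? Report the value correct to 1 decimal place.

Real GDP 2026 = 5429.8 / 1.042 = 5210.94.

R$5,210.9 million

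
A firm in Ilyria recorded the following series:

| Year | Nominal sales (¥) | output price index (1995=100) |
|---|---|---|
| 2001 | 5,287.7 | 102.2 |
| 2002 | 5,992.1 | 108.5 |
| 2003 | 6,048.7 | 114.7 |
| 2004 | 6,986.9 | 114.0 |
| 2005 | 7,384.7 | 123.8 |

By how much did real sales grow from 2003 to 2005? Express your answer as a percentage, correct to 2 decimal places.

Real sales 2003 = 6048.7/1.147 = 5273.50.
Real sales 2005 = 7384.7/1.238 = 5965.02.
Change = 5965.02/5273.50 − 1 = 0.1311.

13.11%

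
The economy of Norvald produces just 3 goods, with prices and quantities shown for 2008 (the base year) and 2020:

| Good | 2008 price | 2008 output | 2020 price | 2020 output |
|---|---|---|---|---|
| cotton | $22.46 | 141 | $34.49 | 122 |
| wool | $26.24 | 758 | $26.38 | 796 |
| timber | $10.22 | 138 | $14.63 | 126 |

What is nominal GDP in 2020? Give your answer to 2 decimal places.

$27049.64

Nominal GDP 2020 = Σ (p_2020 × q_2020) = 34.49·122 + 26.38·796 + 14.63·126 = 27049.64.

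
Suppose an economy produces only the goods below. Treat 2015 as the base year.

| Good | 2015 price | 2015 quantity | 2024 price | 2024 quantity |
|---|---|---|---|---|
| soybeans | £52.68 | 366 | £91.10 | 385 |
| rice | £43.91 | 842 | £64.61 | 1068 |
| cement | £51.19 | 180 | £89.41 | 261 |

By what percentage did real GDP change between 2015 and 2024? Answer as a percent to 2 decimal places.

23.02%

Real GDP 2015 = Nominal GDP 2015 = 52.68·366 + 43.91·842 + 51.19·180 = 65467.30.
Real GDP 2024 (at 2015 prices) = 52.68·385 + 43.91·1068 + 51.19·261 = 80538.27.
Real growth = 80538.27/65467.30 − 1 = 0.2302.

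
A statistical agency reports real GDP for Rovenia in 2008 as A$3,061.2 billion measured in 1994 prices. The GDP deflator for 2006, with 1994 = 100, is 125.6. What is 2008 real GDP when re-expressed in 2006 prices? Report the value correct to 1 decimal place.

Real GDP in 2006 prices = Real GDP in 1994 prices × (P_2006/P_1994) = 3061.2 × 1.256 = 3844.87.

A$3,844.9 billion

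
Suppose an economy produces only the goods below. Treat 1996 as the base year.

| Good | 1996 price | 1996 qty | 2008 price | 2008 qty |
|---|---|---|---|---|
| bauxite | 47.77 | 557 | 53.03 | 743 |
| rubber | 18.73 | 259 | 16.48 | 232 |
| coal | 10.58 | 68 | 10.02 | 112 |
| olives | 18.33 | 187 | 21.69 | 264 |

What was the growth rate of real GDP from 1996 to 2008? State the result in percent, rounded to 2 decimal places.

Real GDP 1996 = Nominal GDP 1996 = 47.77·557 + 18.73·259 + 10.58·68 + 18.33·187 = 35606.11.
Real GDP 2008 (at 1996 prices) = 47.77·743 + 18.73·232 + 10.58·112 + 18.33·264 = 45862.55.
Real growth = 45862.55/35606.11 − 1 = 0.2881.

28.81%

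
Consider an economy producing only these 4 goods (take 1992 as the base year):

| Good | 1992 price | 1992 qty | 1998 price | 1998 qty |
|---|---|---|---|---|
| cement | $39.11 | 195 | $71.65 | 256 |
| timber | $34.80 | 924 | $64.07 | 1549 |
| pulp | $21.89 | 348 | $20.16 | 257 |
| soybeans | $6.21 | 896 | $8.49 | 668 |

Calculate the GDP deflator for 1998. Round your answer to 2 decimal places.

174.29

Nominal GDP 1998 = 71.65·256 + 64.07·1549 + 20.16·257 + 8.49·668 = 128439.27.
Real GDP 1998 (at 1992 prices) = 39.11·256 + 34.80·1549 + 21.89·257 + 6.21·668 = 73691.37.
Deflator = Nominal/Real × 100 = 128439.27/73691.37 × 100 = 174.294.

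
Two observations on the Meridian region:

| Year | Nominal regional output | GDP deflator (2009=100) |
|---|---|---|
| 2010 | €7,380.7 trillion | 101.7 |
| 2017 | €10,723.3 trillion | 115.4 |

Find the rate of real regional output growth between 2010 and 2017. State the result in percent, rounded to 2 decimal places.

28.04%

Deflate each year: 2010 → 7380.7/1.017 = 7257.33; 2017 → 10723.3/1.154 = 9292.29.
So real regional output changed by 9292.29/7257.33 − 1 = 0.2804, i.e. 28.04%.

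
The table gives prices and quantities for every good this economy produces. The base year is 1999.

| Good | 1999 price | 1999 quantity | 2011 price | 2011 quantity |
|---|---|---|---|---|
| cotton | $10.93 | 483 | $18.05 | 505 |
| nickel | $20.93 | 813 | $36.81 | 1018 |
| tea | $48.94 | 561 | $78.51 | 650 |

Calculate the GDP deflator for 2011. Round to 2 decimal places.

Nominal GDP 2011 = 18.05·505 + 36.81·1018 + 78.51·650 = 97619.33.
Real GDP 2011 (at 1999 prices) = 10.93·505 + 20.93·1018 + 48.94·650 = 58637.39.
Deflator = Nominal/Real × 100 = 97619.33/58637.39 × 100 = 166.480.

166.48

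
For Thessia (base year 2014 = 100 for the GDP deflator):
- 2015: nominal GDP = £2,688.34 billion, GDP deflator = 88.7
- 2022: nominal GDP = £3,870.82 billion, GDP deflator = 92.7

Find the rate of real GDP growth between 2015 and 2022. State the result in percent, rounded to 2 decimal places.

Real GDP 2015 = 2688.34 / 0.887 = 3030.82.
Real GDP 2022 = 3870.82 / 0.927 = 4175.64.
Real growth = 4175.64 / 3030.82 − 1 = 0.3777.

37.77%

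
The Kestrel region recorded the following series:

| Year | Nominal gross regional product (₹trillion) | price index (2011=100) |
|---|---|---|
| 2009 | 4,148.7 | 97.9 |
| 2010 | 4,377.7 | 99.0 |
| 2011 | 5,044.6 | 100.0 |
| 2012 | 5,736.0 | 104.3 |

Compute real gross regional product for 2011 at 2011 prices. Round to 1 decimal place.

₹5,044.6 trillion

Real gross regional product 2011 = 5044.6 / 1.000 = 5044.60.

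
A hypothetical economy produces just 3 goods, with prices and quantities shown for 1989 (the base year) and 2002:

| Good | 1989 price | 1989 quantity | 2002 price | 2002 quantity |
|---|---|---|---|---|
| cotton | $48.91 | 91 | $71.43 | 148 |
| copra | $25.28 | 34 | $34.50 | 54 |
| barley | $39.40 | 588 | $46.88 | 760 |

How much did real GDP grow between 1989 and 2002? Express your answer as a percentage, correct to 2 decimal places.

Real GDP 1989 = Nominal GDP 1989 = 48.91·91 + 25.28·34 + 39.40·588 = 28477.53.
Real GDP 2002 (at 1989 prices) = 48.91·148 + 25.28·54 + 39.40·760 = 38547.80.
Real growth = 38547.80/28477.53 − 1 = 0.3536.

35.36%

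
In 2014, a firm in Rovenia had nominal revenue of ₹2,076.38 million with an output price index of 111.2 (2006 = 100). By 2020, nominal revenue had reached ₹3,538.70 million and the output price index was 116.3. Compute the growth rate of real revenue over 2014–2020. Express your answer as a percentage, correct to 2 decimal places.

Real revenue 2014 = 2076.38 / 1.112 = 1867.25.
Real revenue 2020 = 3538.70 / 1.163 = 3042.73.
Real growth = 3042.73 / 1867.25 − 1 = 0.6295.

62.95%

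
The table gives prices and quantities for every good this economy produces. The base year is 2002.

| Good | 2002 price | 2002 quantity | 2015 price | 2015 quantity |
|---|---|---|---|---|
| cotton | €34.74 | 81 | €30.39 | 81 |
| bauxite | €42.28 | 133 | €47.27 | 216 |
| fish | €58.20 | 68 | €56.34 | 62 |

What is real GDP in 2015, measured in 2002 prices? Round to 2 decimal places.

Real GDP 2015 = Σ (p_2002 × q_2015) = 34.74·81 + 42.28·216 + 58.20·62 = 15554.82.

€15554.82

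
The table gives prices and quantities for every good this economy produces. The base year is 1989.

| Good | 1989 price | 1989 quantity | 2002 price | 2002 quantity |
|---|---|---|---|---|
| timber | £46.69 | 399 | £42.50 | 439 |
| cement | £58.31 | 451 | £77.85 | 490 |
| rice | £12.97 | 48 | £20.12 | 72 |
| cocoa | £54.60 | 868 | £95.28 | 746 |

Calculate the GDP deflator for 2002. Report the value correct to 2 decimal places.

Nominal GDP 2002 = 42.50·439 + 77.85·490 + 20.12·72 + 95.28·746 = 129331.52.
Real GDP 2002 (at 1989 prices) = 46.69·439 + 58.31·490 + 12.97·72 + 54.60·746 = 90734.25.
Deflator = Nominal/Real × 100 = 129331.52/90734.25 × 100 = 142.539.

142.54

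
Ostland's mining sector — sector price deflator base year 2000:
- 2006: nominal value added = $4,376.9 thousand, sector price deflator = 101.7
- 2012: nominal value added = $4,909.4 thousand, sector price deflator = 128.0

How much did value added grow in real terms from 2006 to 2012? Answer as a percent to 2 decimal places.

Deflate each year: 2006 → 4376.9/1.017 = 4303.74; 2012 → 4909.4/1.280 = 3835.47.
So real value added changed by 3835.47/4303.74 − 1 = -0.1088, i.e. -10.88%.

-10.88%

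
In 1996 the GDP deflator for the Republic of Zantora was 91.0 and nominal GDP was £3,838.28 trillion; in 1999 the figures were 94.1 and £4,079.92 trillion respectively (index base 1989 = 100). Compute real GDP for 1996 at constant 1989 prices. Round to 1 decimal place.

£4,217.9 trillion

Real GDP = Nominal / (GDP deflator/100) = 3838.28 / 0.910 = 4217.89.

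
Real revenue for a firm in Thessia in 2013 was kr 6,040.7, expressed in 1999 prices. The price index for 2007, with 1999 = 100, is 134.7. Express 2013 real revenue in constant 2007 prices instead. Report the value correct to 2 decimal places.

kr 8,136.82

Real revenue in 2007 prices = Real revenue in 1999 prices × (P_2007/P_1999) = 6040.7 × 1.347 = 8136.82.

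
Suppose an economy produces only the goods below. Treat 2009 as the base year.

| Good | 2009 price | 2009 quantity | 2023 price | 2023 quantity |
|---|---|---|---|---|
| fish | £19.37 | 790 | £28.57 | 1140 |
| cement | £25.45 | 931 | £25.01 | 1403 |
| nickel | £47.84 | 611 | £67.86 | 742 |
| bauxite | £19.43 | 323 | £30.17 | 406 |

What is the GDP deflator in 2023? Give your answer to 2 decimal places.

128.75

Nominal GDP 2023 = 28.57·1140 + 25.01·1403 + 67.86·742 + 30.17·406 = 130259.97.
Real GDP 2023 (at 2009 prices) = 19.37·1140 + 25.45·1403 + 47.84·742 + 19.43·406 = 101174.01.
Deflator = Nominal/Real × 100 = 130259.97/101174.01 × 100 = 128.748.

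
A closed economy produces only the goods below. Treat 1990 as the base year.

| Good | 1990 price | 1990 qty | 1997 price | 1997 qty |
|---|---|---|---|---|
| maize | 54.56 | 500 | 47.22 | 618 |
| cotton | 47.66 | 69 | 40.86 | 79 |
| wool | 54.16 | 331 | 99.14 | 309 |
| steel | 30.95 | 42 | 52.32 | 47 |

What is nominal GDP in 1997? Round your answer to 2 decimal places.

Nominal GDP 1997 = Σ (p_1997 × q_1997) = 47.22·618 + 40.86·79 + 99.14·309 + 52.32·47 = 65503.20.

65503.20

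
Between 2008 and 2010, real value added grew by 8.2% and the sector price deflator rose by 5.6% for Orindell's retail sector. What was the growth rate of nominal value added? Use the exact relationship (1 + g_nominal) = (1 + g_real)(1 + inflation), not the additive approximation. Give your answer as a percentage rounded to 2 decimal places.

14.26%

(1 + g_nom) = (1 + g_real)(1 + π) = 1.0820 × 1.0560 = 1.14259.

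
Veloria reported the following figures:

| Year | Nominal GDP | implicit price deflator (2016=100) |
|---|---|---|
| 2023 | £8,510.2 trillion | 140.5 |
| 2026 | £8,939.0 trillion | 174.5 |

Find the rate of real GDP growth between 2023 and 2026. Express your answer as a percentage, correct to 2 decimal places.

Deflate each year: 2023 → 8510.2/1.405 = 6057.08; 2026 → 8939.0/1.745 = 5122.64.
So real GDP changed by 5122.64/6057.08 − 1 = -0.1543, i.e. -15.43%.

-15.43%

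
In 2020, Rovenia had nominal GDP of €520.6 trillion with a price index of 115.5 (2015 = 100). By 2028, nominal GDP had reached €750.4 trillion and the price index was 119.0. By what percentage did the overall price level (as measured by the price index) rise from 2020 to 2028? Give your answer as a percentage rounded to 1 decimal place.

3.0%

Price-level change = 119.0 / 115.5 − 1 = 0.0303.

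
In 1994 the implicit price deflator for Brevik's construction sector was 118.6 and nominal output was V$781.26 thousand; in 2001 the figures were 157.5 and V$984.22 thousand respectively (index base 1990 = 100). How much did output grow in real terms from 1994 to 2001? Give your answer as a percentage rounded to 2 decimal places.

-5.14%

Deflate each year: 1994 → 781.26/1.186 = 658.74; 2001 → 984.22/1.575 = 624.90.
So real output changed by 624.90/658.74 − 1 = -0.0514, i.e. -5.14%.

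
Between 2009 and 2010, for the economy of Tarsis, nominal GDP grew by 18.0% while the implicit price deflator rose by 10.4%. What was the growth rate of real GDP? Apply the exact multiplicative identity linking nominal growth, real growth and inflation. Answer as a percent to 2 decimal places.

(1 + g_nom) = (1 + g_real)(1 + π), so g_real = 1.1800 / 1.1040 − 1 = 0.06884.

6.88%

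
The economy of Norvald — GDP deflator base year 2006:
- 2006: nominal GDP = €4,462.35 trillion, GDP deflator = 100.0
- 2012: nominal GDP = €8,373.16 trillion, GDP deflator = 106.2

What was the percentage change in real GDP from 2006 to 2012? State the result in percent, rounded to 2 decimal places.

Deflate each year: 2006 → 4462.35/1.000 = 4462.35; 2012 → 8373.16/1.062 = 7884.33.
So real GDP changed by 7884.33/4462.35 − 1 = 0.7669, i.e. 76.69%.

76.69%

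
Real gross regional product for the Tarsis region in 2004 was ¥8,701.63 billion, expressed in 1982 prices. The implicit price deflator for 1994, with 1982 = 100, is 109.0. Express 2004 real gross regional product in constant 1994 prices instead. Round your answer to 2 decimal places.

¥9,484.78 billion

Real gross regional product in 1994 prices = Real gross regional product in 1982 prices × (P_1994/P_1982) = 8701.63 × 1.090 = 9484.78.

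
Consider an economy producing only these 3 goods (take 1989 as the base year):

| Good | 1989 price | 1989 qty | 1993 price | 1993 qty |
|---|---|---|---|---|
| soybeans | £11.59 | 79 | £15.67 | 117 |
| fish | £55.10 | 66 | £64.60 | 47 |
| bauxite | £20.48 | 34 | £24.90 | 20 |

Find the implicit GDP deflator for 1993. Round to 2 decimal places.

Nominal GDP 1993 = 15.67·117 + 64.60·47 + 24.90·20 = 5367.59.
Real GDP 1993 (at 1989 prices) = 11.59·117 + 55.10·47 + 20.48·20 = 4355.33.
Deflator = Nominal/Real × 100 = 5367.59/4355.33 × 100 = 123.242.

123.24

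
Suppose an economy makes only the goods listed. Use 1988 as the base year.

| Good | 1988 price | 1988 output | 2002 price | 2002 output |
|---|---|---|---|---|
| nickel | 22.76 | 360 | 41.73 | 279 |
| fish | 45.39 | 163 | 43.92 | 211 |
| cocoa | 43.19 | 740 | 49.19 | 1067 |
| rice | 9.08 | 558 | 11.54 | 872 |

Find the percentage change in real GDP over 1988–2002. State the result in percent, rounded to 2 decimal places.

Real GDP 1988 = Nominal GDP 1988 = 22.76·360 + 45.39·163 + 43.19·740 + 9.08·558 = 52619.41.
Real GDP 2002 (at 1988 prices) = 22.76·279 + 45.39·211 + 43.19·1067 + 9.08·872 = 69928.82.
Real growth = 69928.82/52619.41 − 1 = 0.3290.

32.90%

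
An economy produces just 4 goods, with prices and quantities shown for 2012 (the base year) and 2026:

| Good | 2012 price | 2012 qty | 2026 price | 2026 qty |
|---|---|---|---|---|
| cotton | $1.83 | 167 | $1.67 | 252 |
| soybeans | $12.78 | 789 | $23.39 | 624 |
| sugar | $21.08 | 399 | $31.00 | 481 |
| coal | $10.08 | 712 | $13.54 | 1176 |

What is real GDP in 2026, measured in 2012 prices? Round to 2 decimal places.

Real GDP 2026 = Σ (p_2012 × q_2026) = 1.83·252 + 12.78·624 + 21.08·481 + 10.08·1176 = 30429.44.

$30429.44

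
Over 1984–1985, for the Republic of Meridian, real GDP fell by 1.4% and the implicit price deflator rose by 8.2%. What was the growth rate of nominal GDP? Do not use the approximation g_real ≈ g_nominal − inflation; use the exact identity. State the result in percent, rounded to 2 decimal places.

(1 + g_nom) = (1 + g_real)(1 + π) = 0.9860 × 1.0820 = 1.06685.

6.69%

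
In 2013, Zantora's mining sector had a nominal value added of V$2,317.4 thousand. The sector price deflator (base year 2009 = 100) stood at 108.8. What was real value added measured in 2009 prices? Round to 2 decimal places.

Real value added = Nominal / (sector price deflator/100) = 2317.4 / 1.088 = 2129.96.

V$2,129.96 thousand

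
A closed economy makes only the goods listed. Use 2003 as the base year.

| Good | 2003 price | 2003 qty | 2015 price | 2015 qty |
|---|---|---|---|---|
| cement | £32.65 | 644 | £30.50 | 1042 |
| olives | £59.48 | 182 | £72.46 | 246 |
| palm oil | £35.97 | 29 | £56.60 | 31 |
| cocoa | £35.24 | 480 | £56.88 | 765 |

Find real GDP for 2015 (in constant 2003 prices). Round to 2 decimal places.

Real GDP 2015 = Σ (p_2003 × q_2015) = 32.65·1042 + 59.48·246 + 35.97·31 + 35.24·765 = 76727.05.

£76727.05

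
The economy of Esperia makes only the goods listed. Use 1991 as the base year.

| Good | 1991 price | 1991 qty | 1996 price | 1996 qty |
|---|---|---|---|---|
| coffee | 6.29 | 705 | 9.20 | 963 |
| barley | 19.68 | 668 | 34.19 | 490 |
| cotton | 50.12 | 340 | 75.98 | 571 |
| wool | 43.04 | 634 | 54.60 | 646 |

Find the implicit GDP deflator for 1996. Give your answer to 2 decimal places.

Nominal GDP 1996 = 9.20·963 + 34.19·490 + 75.98·571 + 54.60·646 = 104268.88.
Real GDP 1996 (at 1991 prices) = 6.29·963 + 19.68·490 + 50.12·571 + 43.04·646 = 72122.83.
Deflator = Nominal/Real × 100 = 104268.88/72122.83 × 100 = 144.571.

144.57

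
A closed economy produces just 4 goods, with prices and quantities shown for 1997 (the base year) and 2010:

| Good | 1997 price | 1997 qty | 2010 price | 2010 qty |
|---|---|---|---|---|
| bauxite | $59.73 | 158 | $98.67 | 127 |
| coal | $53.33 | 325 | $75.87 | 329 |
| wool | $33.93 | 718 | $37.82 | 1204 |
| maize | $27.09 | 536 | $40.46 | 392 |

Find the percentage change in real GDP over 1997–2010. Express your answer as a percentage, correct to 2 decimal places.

16.68%

Real GDP 1997 = Nominal GDP 1997 = 59.73·158 + 53.33·325 + 33.93·718 + 27.09·536 = 65651.57.
Real GDP 2010 (at 1997 prices) = 59.73·127 + 53.33·329 + 33.93·1204 + 27.09·392 = 76602.28.
Real growth = 76602.28/65651.57 − 1 = 0.1668.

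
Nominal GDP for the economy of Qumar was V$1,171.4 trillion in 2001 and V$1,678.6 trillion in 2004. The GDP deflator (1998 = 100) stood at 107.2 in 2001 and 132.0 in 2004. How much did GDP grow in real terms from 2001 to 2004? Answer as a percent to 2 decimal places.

16.38%

Deflate each year: 2001 → 1171.4/1.072 = 1092.72; 2004 → 1678.6/1.320 = 1271.67.
So real GDP changed by 1271.67/1092.72 − 1 = 0.1638, i.e. 16.38%.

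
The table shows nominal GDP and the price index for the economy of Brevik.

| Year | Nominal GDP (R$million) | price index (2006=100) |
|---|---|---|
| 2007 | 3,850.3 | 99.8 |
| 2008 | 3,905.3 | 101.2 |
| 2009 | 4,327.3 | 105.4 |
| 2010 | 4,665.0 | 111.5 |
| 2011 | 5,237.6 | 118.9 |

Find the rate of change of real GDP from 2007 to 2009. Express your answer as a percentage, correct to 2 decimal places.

6.42%

Real GDP 2007 = 3850.3/0.998 = 3858.02.
Real GDP 2009 = 4327.3/1.054 = 4105.60.
Change = 4105.60/3858.02 − 1 = 0.0642.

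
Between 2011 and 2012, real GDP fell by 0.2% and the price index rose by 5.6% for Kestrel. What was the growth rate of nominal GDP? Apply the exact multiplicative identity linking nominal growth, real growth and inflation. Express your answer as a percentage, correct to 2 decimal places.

(1 + g_nom) = (1 + g_real)(1 + π) = 0.9980 × 1.0560 = 1.05389.

5.39%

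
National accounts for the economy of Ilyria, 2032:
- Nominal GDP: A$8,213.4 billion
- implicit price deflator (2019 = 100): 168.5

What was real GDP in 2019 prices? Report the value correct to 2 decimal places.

Real GDP = Nominal / (implicit price deflator/100) = 8213.4 / 1.685 = 4874.42.

A$4,874.42 billion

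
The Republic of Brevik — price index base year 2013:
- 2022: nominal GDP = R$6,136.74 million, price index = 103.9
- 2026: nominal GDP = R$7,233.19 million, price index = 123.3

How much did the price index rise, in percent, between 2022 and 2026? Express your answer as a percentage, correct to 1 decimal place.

18.7%

Price-level change = 123.3 / 103.9 − 1 = 0.1867.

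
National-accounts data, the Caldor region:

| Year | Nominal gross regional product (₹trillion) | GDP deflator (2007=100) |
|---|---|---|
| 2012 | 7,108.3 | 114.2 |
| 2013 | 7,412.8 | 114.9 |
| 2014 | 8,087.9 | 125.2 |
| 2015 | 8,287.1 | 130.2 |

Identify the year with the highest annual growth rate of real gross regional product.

2013

2013: real = 7412.8/1.149 = 6451.52; growth vs 2012 (6224.43) = 3.65%.
2014: real = 8087.9/1.252 = 6459.98; growth vs 2013 (6451.52) = 0.13%.
2015: real = 8287.1/1.302 = 6364.90; growth vs 2014 (6459.98) = -1.47%.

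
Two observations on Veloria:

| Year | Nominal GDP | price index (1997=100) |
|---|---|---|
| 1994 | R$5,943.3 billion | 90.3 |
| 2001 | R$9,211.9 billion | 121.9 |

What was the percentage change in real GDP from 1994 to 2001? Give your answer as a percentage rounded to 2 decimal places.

Real GDP 1994 = 5943.3 / 0.903 = 6581.73.
Real GDP 2001 = 9211.9 / 1.219 = 7556.93.
Real growth = 7556.93 / 6581.73 − 1 = 0.1482.

14.82%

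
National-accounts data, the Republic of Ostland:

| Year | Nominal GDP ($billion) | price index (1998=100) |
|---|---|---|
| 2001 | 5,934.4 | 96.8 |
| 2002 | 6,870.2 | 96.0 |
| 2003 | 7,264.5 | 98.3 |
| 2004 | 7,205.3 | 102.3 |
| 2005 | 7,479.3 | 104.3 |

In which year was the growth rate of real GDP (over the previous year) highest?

2002: real = 6870.2/0.960 = 7156.46; growth vs 2001 (6130.58) = 16.73%.
2003: real = 7264.5/0.983 = 7390.13; growth vs 2002 (7156.46) = 3.27%.
2004: real = 7205.3/1.023 = 7043.30; growth vs 2003 (7390.13) = -4.69%.
2005: real = 7479.3/1.043 = 7170.95; growth vs 2004 (7043.30) = 1.81%.

2002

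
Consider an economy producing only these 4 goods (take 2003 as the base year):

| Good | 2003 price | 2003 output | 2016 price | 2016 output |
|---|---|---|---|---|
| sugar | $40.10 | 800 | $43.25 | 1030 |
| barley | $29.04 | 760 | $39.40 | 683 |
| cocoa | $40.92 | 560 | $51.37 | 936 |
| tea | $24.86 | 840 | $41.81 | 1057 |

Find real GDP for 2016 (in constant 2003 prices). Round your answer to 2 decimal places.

$125715.46

Real GDP 2016 = Σ (p_2003 × q_2016) = 40.10·1030 + 29.04·683 + 40.92·936 + 24.86·1057 = 125715.46.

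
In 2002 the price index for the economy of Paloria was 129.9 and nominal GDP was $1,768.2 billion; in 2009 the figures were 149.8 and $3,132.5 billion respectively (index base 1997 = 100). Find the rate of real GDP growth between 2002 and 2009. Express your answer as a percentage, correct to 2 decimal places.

53.62%

Deflate each year: 2002 → 1768.2/1.299 = 1361.20; 2009 → 3132.5/1.498 = 2091.12.
So real GDP changed by 2091.12/1361.20 − 1 = 0.5362, i.e. 53.62%.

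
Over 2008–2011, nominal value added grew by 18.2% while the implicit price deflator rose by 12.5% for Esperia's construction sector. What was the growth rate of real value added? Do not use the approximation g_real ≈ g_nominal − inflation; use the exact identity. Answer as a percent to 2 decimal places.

(1 + g_nom) = (1 + g_real)(1 + π), so g_real = 1.1820 / 1.1250 − 1 = 0.05067.

5.07%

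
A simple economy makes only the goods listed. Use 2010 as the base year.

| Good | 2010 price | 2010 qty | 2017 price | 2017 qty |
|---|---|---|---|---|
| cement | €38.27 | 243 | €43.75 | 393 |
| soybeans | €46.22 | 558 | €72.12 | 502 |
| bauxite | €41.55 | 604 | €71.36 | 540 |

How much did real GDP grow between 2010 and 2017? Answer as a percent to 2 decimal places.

0.82%

Real GDP 2010 = Nominal GDP 2010 = 38.27·243 + 46.22·558 + 41.55·604 = 60186.57.
Real GDP 2017 (at 2010 prices) = 38.27·393 + 46.22·502 + 41.55·540 = 60679.55.
Real growth = 60679.55/60186.57 − 1 = 0.0082.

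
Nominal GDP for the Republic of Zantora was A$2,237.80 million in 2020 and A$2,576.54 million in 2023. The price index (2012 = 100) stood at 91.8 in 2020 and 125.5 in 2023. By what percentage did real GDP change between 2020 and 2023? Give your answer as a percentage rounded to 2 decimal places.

Deflate each year: 2020 → 2237.80/0.918 = 2437.69; 2023 → 2576.54/1.255 = 2053.02.
So real GDP changed by 2053.02/2437.69 − 1 = -0.1578, i.e. -15.78%.

-15.78%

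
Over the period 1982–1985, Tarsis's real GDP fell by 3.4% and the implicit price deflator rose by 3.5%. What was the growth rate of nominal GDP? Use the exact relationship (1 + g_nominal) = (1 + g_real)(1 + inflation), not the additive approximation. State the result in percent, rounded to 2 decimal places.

(1 + g_nom) = (1 + g_real)(1 + π) = 0.9660 × 1.0350 = 0.99981.

-0.02%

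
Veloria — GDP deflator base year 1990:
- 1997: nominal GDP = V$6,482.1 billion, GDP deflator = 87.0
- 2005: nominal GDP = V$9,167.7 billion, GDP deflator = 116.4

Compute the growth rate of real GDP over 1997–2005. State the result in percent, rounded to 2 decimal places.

Real GDP 1997 = 6482.1 / 0.870 = 7450.69.
Real GDP 2005 = 9167.7 / 1.164 = 7876.03.
Real growth = 7876.03 / 7450.69 − 1 = 0.0571.

5.71%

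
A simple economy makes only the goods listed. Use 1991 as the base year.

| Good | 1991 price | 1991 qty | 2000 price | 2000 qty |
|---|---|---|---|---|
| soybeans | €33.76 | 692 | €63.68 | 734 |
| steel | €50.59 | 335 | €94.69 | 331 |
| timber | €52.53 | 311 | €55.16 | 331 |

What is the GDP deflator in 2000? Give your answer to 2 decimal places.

Nominal GDP 2000 = 63.68·734 + 94.69·331 + 55.16·331 = 96341.47.
Real GDP 2000 (at 1991 prices) = 33.76·734 + 50.59·331 + 52.53·331 = 58912.56.
Deflator = Nominal/Real × 100 = 96341.47/58912.56 × 100 = 163.533.

163.53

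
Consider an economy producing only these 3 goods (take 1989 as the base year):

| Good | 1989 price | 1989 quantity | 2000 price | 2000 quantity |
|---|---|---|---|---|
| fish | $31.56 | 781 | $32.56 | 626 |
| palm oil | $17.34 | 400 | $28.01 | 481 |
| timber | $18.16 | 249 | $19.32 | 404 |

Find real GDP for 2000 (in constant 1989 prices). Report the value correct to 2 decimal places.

Real GDP 2000 = Σ (p_1989 × q_2000) = 31.56·626 + 17.34·481 + 18.16·404 = 35433.74.

$35433.74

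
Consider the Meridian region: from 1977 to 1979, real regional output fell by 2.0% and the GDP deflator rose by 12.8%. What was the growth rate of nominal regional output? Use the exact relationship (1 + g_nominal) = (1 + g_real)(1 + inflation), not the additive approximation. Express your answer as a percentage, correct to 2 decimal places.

(1 + g_nom) = (1 + g_real)(1 + π) = 0.9800 × 1.1280 = 1.10544.

10.54%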